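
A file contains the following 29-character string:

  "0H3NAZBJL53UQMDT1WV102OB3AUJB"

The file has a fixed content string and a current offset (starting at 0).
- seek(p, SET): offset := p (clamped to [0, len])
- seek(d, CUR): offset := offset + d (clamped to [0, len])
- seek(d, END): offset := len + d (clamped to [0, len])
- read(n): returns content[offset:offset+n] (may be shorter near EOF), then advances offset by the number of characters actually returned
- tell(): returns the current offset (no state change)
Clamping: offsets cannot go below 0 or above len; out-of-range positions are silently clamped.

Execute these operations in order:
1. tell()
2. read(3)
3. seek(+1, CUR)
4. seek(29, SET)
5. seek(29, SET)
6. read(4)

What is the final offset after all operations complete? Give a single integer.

Answer: 29

Derivation:
After 1 (tell()): offset=0
After 2 (read(3)): returned '0H3', offset=3
After 3 (seek(+1, CUR)): offset=4
After 4 (seek(29, SET)): offset=29
After 5 (seek(29, SET)): offset=29
After 6 (read(4)): returned '', offset=29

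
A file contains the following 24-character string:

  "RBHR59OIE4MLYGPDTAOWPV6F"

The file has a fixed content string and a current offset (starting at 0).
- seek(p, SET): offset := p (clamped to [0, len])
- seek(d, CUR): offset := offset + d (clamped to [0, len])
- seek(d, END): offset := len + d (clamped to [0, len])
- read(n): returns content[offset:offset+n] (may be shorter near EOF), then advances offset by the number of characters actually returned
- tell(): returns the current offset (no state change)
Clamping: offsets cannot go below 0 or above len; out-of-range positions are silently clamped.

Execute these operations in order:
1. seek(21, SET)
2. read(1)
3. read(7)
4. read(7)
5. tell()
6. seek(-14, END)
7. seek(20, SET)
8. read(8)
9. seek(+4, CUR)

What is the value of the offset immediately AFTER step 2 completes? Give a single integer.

After 1 (seek(21, SET)): offset=21
After 2 (read(1)): returned 'V', offset=22

Answer: 22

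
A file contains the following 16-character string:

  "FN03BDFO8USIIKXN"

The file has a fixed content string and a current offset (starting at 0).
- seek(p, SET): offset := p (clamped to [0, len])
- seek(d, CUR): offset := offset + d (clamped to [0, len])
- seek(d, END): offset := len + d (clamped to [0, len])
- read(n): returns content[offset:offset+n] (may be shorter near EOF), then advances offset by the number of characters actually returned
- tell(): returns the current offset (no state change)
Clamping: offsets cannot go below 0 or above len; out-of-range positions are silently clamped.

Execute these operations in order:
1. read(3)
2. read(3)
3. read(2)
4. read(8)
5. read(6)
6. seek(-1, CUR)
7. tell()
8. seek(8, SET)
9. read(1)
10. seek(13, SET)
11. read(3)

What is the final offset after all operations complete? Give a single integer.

Answer: 16

Derivation:
After 1 (read(3)): returned 'FN0', offset=3
After 2 (read(3)): returned '3BD', offset=6
After 3 (read(2)): returned 'FO', offset=8
After 4 (read(8)): returned '8USIIKXN', offset=16
After 5 (read(6)): returned '', offset=16
After 6 (seek(-1, CUR)): offset=15
After 7 (tell()): offset=15
After 8 (seek(8, SET)): offset=8
After 9 (read(1)): returned '8', offset=9
After 10 (seek(13, SET)): offset=13
After 11 (read(3)): returned 'KXN', offset=16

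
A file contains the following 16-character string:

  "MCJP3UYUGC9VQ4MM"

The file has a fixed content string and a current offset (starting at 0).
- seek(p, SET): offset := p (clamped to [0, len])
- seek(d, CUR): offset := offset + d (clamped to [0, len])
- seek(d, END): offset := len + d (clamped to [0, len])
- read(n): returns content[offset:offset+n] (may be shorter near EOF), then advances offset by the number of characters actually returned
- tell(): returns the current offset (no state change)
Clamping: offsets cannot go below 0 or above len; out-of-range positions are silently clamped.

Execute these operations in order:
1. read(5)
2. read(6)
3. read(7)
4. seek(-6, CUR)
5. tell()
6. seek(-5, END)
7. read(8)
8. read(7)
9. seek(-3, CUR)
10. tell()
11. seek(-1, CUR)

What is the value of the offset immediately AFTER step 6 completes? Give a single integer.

Answer: 11

Derivation:
After 1 (read(5)): returned 'MCJP3', offset=5
After 2 (read(6)): returned 'UYUGC9', offset=11
After 3 (read(7)): returned 'VQ4MM', offset=16
After 4 (seek(-6, CUR)): offset=10
After 5 (tell()): offset=10
After 6 (seek(-5, END)): offset=11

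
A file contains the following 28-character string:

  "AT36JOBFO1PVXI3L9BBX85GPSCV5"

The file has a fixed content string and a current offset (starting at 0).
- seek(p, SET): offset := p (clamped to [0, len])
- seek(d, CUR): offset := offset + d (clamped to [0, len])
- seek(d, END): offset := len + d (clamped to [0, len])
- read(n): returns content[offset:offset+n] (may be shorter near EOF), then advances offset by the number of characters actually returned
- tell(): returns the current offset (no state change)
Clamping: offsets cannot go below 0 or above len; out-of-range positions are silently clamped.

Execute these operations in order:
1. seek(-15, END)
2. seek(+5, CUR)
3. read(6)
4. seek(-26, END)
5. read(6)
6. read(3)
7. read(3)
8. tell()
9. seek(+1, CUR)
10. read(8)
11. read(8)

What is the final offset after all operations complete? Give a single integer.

Answer: 28

Derivation:
After 1 (seek(-15, END)): offset=13
After 2 (seek(+5, CUR)): offset=18
After 3 (read(6)): returned 'BX85GP', offset=24
After 4 (seek(-26, END)): offset=2
After 5 (read(6)): returned '36JOBF', offset=8
After 6 (read(3)): returned 'O1P', offset=11
After 7 (read(3)): returned 'VXI', offset=14
After 8 (tell()): offset=14
After 9 (seek(+1, CUR)): offset=15
After 10 (read(8)): returned 'L9BBX85G', offset=23
After 11 (read(8)): returned 'PSCV5', offset=28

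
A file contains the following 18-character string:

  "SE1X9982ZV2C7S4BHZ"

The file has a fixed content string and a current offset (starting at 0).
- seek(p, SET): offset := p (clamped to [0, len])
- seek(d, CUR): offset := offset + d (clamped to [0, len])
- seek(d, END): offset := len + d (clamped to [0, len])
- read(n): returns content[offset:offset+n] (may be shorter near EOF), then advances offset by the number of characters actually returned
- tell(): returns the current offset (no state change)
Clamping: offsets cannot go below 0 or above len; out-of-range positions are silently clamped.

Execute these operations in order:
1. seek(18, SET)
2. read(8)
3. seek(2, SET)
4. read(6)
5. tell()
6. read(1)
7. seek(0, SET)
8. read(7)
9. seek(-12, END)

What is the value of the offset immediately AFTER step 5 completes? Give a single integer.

After 1 (seek(18, SET)): offset=18
After 2 (read(8)): returned '', offset=18
After 3 (seek(2, SET)): offset=2
After 4 (read(6)): returned '1X9982', offset=8
After 5 (tell()): offset=8

Answer: 8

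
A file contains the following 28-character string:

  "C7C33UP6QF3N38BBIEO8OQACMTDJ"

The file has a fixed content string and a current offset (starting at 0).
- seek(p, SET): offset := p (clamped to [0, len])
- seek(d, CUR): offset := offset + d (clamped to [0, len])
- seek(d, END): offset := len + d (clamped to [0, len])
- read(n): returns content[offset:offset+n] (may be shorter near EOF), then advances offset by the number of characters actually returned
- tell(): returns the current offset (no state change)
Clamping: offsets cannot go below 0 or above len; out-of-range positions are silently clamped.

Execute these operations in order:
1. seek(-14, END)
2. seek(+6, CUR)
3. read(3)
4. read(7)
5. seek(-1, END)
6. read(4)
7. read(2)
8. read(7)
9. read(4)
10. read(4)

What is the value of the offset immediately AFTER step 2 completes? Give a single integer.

Answer: 20

Derivation:
After 1 (seek(-14, END)): offset=14
After 2 (seek(+6, CUR)): offset=20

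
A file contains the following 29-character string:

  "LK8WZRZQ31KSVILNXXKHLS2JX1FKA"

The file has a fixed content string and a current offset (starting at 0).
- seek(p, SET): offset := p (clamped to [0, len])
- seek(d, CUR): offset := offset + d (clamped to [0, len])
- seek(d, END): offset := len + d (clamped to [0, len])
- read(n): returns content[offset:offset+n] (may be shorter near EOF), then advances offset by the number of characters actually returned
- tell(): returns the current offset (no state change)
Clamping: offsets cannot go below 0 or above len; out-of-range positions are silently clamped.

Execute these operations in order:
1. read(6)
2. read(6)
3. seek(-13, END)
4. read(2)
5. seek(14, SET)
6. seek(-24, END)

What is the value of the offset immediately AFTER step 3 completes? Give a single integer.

After 1 (read(6)): returned 'LK8WZR', offset=6
After 2 (read(6)): returned 'ZQ31KS', offset=12
After 3 (seek(-13, END)): offset=16

Answer: 16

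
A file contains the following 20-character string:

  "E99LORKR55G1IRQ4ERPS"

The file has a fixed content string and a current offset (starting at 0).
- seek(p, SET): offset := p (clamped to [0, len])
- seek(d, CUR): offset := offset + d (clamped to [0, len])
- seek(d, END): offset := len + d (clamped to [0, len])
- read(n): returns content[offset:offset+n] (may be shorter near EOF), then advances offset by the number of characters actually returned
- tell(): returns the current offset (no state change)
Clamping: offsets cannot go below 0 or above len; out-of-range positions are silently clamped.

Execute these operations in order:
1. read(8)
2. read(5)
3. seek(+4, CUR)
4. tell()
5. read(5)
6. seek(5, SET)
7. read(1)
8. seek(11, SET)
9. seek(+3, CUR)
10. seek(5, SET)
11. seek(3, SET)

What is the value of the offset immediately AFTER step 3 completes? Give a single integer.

After 1 (read(8)): returned 'E99LORKR', offset=8
After 2 (read(5)): returned '55G1I', offset=13
After 3 (seek(+4, CUR)): offset=17

Answer: 17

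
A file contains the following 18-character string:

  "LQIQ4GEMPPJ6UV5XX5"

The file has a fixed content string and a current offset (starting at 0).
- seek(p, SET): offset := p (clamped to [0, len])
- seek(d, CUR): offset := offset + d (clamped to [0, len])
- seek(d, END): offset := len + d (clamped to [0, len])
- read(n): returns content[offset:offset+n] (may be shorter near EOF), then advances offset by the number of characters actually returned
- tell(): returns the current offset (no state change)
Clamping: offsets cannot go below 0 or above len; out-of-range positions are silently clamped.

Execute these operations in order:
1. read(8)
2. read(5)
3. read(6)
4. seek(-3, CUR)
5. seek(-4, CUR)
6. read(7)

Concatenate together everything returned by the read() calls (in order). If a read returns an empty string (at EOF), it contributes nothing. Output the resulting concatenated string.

After 1 (read(8)): returned 'LQIQ4GEM', offset=8
After 2 (read(5)): returned 'PPJ6U', offset=13
After 3 (read(6)): returned 'V5XX5', offset=18
After 4 (seek(-3, CUR)): offset=15
After 5 (seek(-4, CUR)): offset=11
After 6 (read(7)): returned '6UV5XX5', offset=18

Answer: LQIQ4GEMPPJ6UV5XX56UV5XX5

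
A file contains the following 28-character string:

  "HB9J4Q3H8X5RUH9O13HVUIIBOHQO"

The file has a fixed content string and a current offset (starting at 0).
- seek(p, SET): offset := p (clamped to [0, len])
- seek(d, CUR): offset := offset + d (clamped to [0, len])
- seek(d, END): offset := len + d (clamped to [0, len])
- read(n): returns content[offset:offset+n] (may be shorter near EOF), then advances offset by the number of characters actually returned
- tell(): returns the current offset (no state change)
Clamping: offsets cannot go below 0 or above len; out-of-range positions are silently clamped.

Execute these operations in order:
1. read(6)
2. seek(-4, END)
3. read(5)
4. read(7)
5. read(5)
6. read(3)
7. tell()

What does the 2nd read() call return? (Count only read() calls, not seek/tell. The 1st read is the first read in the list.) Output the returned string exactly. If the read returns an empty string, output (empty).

After 1 (read(6)): returned 'HB9J4Q', offset=6
After 2 (seek(-4, END)): offset=24
After 3 (read(5)): returned 'OHQO', offset=28
After 4 (read(7)): returned '', offset=28
After 5 (read(5)): returned '', offset=28
After 6 (read(3)): returned '', offset=28
After 7 (tell()): offset=28

Answer: OHQO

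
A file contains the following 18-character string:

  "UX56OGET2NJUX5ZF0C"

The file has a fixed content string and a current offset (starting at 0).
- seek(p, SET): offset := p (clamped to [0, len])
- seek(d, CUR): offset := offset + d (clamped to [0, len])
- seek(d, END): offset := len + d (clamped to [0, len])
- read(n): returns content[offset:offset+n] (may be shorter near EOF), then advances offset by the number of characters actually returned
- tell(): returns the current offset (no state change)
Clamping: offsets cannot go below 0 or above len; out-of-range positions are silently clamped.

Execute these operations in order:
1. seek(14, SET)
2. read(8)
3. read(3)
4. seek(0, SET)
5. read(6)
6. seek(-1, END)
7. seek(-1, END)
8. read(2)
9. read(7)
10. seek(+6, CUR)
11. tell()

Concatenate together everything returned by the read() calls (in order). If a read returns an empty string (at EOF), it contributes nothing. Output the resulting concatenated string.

After 1 (seek(14, SET)): offset=14
After 2 (read(8)): returned 'ZF0C', offset=18
After 3 (read(3)): returned '', offset=18
After 4 (seek(0, SET)): offset=0
After 5 (read(6)): returned 'UX56OG', offset=6
After 6 (seek(-1, END)): offset=17
After 7 (seek(-1, END)): offset=17
After 8 (read(2)): returned 'C', offset=18
After 9 (read(7)): returned '', offset=18
After 10 (seek(+6, CUR)): offset=18
After 11 (tell()): offset=18

Answer: ZF0CUX56OGC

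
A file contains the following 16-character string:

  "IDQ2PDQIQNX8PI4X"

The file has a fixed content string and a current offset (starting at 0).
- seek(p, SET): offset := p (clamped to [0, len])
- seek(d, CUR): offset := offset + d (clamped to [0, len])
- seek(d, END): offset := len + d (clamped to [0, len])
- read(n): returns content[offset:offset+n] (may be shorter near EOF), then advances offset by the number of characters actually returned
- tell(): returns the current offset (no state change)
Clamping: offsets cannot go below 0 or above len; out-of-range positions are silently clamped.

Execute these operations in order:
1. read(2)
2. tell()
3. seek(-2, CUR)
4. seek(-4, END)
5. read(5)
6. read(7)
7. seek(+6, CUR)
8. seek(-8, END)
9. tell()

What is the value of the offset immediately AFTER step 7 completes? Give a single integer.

Answer: 16

Derivation:
After 1 (read(2)): returned 'ID', offset=2
After 2 (tell()): offset=2
After 3 (seek(-2, CUR)): offset=0
After 4 (seek(-4, END)): offset=12
After 5 (read(5)): returned 'PI4X', offset=16
After 6 (read(7)): returned '', offset=16
After 7 (seek(+6, CUR)): offset=16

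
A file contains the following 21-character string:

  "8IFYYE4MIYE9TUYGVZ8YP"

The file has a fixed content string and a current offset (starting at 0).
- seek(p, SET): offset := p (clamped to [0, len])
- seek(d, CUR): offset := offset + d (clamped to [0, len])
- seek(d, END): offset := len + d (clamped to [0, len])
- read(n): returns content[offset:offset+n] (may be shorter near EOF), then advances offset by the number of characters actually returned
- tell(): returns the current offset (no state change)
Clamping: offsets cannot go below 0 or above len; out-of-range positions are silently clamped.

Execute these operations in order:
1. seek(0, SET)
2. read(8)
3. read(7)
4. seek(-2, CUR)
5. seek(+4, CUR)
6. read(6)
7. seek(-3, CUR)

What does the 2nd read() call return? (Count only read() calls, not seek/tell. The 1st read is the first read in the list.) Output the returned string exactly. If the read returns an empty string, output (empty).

After 1 (seek(0, SET)): offset=0
After 2 (read(8)): returned '8IFYYE4M', offset=8
After 3 (read(7)): returned 'IYE9TUY', offset=15
After 4 (seek(-2, CUR)): offset=13
After 5 (seek(+4, CUR)): offset=17
After 6 (read(6)): returned 'Z8YP', offset=21
After 7 (seek(-3, CUR)): offset=18

Answer: IYE9TUY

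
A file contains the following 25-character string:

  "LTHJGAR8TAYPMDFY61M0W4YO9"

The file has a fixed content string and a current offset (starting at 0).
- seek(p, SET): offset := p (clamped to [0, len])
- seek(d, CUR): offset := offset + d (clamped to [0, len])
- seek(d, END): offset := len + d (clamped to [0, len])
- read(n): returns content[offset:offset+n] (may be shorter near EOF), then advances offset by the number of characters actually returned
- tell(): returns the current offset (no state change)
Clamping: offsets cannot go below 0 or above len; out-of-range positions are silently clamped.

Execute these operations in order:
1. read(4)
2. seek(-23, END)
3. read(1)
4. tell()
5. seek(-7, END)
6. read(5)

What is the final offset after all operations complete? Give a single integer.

After 1 (read(4)): returned 'LTHJ', offset=4
After 2 (seek(-23, END)): offset=2
After 3 (read(1)): returned 'H', offset=3
After 4 (tell()): offset=3
After 5 (seek(-7, END)): offset=18
After 6 (read(5)): returned 'M0W4Y', offset=23

Answer: 23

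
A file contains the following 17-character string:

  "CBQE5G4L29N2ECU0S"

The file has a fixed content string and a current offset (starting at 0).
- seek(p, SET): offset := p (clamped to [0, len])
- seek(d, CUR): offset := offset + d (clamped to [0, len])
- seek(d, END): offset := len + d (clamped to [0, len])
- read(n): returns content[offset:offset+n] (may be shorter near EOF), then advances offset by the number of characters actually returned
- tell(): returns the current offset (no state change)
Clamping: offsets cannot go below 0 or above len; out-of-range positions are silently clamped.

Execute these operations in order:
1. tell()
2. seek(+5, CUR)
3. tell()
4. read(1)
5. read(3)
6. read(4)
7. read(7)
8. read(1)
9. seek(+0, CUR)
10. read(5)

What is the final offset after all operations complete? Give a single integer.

After 1 (tell()): offset=0
After 2 (seek(+5, CUR)): offset=5
After 3 (tell()): offset=5
After 4 (read(1)): returned 'G', offset=6
After 5 (read(3)): returned '4L2', offset=9
After 6 (read(4)): returned '9N2E', offset=13
After 7 (read(7)): returned 'CU0S', offset=17
After 8 (read(1)): returned '', offset=17
After 9 (seek(+0, CUR)): offset=17
After 10 (read(5)): returned '', offset=17

Answer: 17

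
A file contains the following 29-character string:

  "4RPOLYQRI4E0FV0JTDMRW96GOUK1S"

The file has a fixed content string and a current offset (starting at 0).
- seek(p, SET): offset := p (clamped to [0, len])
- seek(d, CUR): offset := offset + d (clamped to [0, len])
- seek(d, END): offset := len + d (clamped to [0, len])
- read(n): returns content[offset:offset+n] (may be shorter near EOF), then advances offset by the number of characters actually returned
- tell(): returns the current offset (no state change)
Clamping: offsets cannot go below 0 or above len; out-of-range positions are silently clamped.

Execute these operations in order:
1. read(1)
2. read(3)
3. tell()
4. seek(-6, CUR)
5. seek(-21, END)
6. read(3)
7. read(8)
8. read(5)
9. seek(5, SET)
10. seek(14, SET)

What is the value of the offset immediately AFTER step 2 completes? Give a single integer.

Answer: 4

Derivation:
After 1 (read(1)): returned '4', offset=1
After 2 (read(3)): returned 'RPO', offset=4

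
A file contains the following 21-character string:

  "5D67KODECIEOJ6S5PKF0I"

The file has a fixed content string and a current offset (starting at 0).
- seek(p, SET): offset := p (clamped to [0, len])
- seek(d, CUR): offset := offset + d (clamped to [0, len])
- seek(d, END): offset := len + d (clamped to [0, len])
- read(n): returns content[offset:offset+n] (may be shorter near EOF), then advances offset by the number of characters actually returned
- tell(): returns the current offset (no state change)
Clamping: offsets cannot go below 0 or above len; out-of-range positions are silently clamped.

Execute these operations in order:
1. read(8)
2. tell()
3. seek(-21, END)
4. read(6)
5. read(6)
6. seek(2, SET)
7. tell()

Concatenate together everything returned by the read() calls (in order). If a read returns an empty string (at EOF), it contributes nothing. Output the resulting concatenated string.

After 1 (read(8)): returned '5D67KODE', offset=8
After 2 (tell()): offset=8
After 3 (seek(-21, END)): offset=0
After 4 (read(6)): returned '5D67KO', offset=6
After 5 (read(6)): returned 'DECIEO', offset=12
After 6 (seek(2, SET)): offset=2
After 7 (tell()): offset=2

Answer: 5D67KODE5D67KODECIEO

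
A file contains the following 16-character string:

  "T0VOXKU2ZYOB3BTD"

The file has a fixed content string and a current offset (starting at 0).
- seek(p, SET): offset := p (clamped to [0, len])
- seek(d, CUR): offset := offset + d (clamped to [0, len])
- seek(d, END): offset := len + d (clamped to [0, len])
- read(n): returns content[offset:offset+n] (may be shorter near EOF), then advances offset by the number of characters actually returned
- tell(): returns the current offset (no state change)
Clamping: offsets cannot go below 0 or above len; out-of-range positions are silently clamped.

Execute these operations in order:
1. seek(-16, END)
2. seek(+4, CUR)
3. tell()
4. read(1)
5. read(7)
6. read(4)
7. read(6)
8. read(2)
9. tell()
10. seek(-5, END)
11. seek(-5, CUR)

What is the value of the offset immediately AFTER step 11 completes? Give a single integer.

Answer: 6

Derivation:
After 1 (seek(-16, END)): offset=0
After 2 (seek(+4, CUR)): offset=4
After 3 (tell()): offset=4
After 4 (read(1)): returned 'X', offset=5
After 5 (read(7)): returned 'KU2ZYOB', offset=12
After 6 (read(4)): returned '3BTD', offset=16
After 7 (read(6)): returned '', offset=16
After 8 (read(2)): returned '', offset=16
After 9 (tell()): offset=16
After 10 (seek(-5, END)): offset=11
After 11 (seek(-5, CUR)): offset=6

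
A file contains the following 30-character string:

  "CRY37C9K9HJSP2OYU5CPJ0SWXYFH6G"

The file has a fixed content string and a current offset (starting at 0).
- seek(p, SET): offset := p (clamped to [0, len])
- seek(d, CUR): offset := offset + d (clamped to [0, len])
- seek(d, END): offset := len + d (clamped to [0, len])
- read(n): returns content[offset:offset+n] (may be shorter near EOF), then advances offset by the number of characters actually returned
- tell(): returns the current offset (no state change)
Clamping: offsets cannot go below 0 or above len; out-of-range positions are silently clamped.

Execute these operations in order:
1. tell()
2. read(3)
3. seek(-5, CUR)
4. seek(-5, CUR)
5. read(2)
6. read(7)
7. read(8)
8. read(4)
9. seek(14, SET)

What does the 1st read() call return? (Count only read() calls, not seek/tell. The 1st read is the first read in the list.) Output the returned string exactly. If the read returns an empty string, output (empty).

Answer: CRY

Derivation:
After 1 (tell()): offset=0
After 2 (read(3)): returned 'CRY', offset=3
After 3 (seek(-5, CUR)): offset=0
After 4 (seek(-5, CUR)): offset=0
After 5 (read(2)): returned 'CR', offset=2
After 6 (read(7)): returned 'Y37C9K9', offset=9
After 7 (read(8)): returned 'HJSP2OYU', offset=17
After 8 (read(4)): returned '5CPJ', offset=21
After 9 (seek(14, SET)): offset=14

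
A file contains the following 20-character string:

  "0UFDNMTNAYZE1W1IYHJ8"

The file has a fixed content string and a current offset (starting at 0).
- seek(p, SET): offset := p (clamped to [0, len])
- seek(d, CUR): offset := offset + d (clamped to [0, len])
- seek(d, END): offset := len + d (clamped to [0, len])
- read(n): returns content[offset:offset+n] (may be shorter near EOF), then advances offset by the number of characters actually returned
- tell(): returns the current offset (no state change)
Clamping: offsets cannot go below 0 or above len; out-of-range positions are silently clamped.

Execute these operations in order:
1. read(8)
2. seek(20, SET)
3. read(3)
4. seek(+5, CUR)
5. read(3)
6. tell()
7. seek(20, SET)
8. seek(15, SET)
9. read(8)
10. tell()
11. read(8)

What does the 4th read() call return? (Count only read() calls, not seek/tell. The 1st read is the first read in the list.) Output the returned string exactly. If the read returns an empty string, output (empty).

After 1 (read(8)): returned '0UFDNMTN', offset=8
After 2 (seek(20, SET)): offset=20
After 3 (read(3)): returned '', offset=20
After 4 (seek(+5, CUR)): offset=20
After 5 (read(3)): returned '', offset=20
After 6 (tell()): offset=20
After 7 (seek(20, SET)): offset=20
After 8 (seek(15, SET)): offset=15
After 9 (read(8)): returned 'IYHJ8', offset=20
After 10 (tell()): offset=20
After 11 (read(8)): returned '', offset=20

Answer: IYHJ8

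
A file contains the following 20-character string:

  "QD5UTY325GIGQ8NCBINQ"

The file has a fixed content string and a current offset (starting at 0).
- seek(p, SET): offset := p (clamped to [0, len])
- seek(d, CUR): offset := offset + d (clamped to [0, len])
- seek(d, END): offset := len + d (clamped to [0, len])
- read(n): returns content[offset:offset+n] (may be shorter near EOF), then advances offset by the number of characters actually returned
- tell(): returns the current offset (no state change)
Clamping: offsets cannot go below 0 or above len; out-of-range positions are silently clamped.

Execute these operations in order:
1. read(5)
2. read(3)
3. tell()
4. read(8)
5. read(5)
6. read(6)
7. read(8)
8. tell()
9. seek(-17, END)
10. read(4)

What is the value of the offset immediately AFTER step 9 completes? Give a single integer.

After 1 (read(5)): returned 'QD5UT', offset=5
After 2 (read(3)): returned 'Y32', offset=8
After 3 (tell()): offset=8
After 4 (read(8)): returned '5GIGQ8NC', offset=16
After 5 (read(5)): returned 'BINQ', offset=20
After 6 (read(6)): returned '', offset=20
After 7 (read(8)): returned '', offset=20
After 8 (tell()): offset=20
After 9 (seek(-17, END)): offset=3

Answer: 3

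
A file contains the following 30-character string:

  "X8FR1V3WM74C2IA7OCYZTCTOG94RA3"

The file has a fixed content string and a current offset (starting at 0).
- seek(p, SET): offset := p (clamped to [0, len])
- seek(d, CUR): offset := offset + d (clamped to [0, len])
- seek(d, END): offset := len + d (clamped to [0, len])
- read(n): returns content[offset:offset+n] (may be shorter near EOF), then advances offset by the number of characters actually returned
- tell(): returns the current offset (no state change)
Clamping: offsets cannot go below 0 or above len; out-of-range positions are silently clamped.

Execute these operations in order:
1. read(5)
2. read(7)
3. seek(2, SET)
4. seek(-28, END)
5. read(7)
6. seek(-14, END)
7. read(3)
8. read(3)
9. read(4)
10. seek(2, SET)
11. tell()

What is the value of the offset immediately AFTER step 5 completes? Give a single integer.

Answer: 9

Derivation:
After 1 (read(5)): returned 'X8FR1', offset=5
After 2 (read(7)): returned 'V3WM74C', offset=12
After 3 (seek(2, SET)): offset=2
After 4 (seek(-28, END)): offset=2
After 5 (read(7)): returned 'FR1V3WM', offset=9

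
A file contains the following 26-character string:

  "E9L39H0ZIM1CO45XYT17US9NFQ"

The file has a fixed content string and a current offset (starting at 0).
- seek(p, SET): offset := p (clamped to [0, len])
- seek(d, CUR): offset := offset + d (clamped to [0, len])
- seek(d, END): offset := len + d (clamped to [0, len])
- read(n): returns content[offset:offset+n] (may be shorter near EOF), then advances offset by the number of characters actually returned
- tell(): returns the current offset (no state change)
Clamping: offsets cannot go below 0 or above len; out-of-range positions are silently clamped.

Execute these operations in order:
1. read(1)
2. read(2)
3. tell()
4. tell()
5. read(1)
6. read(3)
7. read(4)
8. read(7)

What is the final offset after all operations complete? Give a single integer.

After 1 (read(1)): returned 'E', offset=1
After 2 (read(2)): returned '9L', offset=3
After 3 (tell()): offset=3
After 4 (tell()): offset=3
After 5 (read(1)): returned '3', offset=4
After 6 (read(3)): returned '9H0', offset=7
After 7 (read(4)): returned 'ZIM1', offset=11
After 8 (read(7)): returned 'CO45XYT', offset=18

Answer: 18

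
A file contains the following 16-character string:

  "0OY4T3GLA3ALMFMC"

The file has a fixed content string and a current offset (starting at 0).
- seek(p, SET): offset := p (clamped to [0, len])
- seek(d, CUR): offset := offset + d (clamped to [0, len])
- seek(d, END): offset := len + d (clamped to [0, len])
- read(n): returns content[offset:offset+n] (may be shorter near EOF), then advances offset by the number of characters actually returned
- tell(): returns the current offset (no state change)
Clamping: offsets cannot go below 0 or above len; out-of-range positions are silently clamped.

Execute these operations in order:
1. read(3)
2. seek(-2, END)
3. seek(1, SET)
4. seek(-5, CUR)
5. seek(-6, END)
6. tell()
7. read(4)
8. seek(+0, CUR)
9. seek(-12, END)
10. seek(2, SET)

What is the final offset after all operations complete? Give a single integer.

After 1 (read(3)): returned '0OY', offset=3
After 2 (seek(-2, END)): offset=14
After 3 (seek(1, SET)): offset=1
After 4 (seek(-5, CUR)): offset=0
After 5 (seek(-6, END)): offset=10
After 6 (tell()): offset=10
After 7 (read(4)): returned 'ALMF', offset=14
After 8 (seek(+0, CUR)): offset=14
After 9 (seek(-12, END)): offset=4
After 10 (seek(2, SET)): offset=2

Answer: 2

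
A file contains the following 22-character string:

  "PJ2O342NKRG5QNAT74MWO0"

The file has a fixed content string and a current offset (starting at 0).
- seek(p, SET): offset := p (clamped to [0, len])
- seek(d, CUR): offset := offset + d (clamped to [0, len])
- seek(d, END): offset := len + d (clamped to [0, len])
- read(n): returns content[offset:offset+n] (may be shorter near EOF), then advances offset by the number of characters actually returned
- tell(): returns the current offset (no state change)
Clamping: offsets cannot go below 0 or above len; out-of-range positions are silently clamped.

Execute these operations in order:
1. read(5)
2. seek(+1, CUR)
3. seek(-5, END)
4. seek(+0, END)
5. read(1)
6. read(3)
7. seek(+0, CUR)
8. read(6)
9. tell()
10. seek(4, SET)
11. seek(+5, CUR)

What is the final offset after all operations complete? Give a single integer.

Answer: 9

Derivation:
After 1 (read(5)): returned 'PJ2O3', offset=5
After 2 (seek(+1, CUR)): offset=6
After 3 (seek(-5, END)): offset=17
After 4 (seek(+0, END)): offset=22
After 5 (read(1)): returned '', offset=22
After 6 (read(3)): returned '', offset=22
After 7 (seek(+0, CUR)): offset=22
After 8 (read(6)): returned '', offset=22
After 9 (tell()): offset=22
After 10 (seek(4, SET)): offset=4
After 11 (seek(+5, CUR)): offset=9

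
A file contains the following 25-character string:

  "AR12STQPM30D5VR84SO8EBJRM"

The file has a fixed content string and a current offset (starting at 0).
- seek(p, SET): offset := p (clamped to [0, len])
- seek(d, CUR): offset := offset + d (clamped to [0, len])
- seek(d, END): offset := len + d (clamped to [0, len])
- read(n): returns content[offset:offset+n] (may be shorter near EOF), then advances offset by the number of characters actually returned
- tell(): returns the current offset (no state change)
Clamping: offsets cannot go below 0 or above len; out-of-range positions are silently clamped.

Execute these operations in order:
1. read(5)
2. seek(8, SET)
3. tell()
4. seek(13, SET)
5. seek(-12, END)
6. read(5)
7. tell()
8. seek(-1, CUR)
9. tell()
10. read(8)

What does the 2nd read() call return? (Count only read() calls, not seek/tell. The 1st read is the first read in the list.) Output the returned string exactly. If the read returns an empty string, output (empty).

After 1 (read(5)): returned 'AR12S', offset=5
After 2 (seek(8, SET)): offset=8
After 3 (tell()): offset=8
After 4 (seek(13, SET)): offset=13
After 5 (seek(-12, END)): offset=13
After 6 (read(5)): returned 'VR84S', offset=18
After 7 (tell()): offset=18
After 8 (seek(-1, CUR)): offset=17
After 9 (tell()): offset=17
After 10 (read(8)): returned 'SO8EBJRM', offset=25

Answer: VR84S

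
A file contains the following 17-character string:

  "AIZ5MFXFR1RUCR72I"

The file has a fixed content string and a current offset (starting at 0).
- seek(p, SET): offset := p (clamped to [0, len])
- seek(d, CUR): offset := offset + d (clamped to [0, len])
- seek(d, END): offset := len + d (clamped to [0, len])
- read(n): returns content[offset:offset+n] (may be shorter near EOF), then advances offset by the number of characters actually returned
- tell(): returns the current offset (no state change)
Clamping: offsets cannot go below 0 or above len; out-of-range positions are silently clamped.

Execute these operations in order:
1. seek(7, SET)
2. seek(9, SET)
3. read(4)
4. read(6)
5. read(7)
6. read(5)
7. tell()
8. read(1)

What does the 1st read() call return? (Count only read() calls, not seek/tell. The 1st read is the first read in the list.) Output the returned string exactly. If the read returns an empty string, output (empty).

Answer: 1RUC

Derivation:
After 1 (seek(7, SET)): offset=7
After 2 (seek(9, SET)): offset=9
After 3 (read(4)): returned '1RUC', offset=13
After 4 (read(6)): returned 'R72I', offset=17
After 5 (read(7)): returned '', offset=17
After 6 (read(5)): returned '', offset=17
After 7 (tell()): offset=17
After 8 (read(1)): returned '', offset=17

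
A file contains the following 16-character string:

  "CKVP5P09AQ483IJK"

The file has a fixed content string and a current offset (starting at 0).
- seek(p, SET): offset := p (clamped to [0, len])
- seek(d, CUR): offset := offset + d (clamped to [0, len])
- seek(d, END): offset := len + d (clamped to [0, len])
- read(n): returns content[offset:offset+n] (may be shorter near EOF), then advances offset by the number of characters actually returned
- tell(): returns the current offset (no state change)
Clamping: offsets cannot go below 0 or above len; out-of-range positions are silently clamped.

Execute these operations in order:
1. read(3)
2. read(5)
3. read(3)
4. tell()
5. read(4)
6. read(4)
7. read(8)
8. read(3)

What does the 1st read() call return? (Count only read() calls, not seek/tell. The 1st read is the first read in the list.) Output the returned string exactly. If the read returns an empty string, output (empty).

Answer: CKV

Derivation:
After 1 (read(3)): returned 'CKV', offset=3
After 2 (read(5)): returned 'P5P09', offset=8
After 3 (read(3)): returned 'AQ4', offset=11
After 4 (tell()): offset=11
After 5 (read(4)): returned '83IJ', offset=15
After 6 (read(4)): returned 'K', offset=16
After 7 (read(8)): returned '', offset=16
After 8 (read(3)): returned '', offset=16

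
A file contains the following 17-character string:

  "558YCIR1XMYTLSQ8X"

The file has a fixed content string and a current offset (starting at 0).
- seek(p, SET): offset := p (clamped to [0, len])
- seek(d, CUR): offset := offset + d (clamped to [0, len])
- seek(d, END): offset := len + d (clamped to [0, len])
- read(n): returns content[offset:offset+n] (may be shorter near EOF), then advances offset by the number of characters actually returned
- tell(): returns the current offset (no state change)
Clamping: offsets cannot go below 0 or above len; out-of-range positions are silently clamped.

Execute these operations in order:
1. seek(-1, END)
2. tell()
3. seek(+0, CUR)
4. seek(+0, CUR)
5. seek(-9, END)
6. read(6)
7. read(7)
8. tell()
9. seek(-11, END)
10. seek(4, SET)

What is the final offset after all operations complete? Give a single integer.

After 1 (seek(-1, END)): offset=16
After 2 (tell()): offset=16
After 3 (seek(+0, CUR)): offset=16
After 4 (seek(+0, CUR)): offset=16
After 5 (seek(-9, END)): offset=8
After 6 (read(6)): returned 'XMYTLS', offset=14
After 7 (read(7)): returned 'Q8X', offset=17
After 8 (tell()): offset=17
After 9 (seek(-11, END)): offset=6
After 10 (seek(4, SET)): offset=4

Answer: 4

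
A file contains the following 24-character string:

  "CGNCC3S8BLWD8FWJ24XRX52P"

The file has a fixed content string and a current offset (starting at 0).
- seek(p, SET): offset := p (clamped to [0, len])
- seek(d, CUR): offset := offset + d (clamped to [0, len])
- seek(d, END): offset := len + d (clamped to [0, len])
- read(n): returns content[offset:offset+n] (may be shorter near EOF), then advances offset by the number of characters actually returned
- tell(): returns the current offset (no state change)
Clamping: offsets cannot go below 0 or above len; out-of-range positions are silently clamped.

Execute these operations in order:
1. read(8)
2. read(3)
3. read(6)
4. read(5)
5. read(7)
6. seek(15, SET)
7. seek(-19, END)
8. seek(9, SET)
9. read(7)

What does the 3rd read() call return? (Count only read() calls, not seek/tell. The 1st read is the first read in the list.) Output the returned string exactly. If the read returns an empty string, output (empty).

After 1 (read(8)): returned 'CGNCC3S8', offset=8
After 2 (read(3)): returned 'BLW', offset=11
After 3 (read(6)): returned 'D8FWJ2', offset=17
After 4 (read(5)): returned '4XRX5', offset=22
After 5 (read(7)): returned '2P', offset=24
After 6 (seek(15, SET)): offset=15
After 7 (seek(-19, END)): offset=5
After 8 (seek(9, SET)): offset=9
After 9 (read(7)): returned 'LWD8FWJ', offset=16

Answer: D8FWJ2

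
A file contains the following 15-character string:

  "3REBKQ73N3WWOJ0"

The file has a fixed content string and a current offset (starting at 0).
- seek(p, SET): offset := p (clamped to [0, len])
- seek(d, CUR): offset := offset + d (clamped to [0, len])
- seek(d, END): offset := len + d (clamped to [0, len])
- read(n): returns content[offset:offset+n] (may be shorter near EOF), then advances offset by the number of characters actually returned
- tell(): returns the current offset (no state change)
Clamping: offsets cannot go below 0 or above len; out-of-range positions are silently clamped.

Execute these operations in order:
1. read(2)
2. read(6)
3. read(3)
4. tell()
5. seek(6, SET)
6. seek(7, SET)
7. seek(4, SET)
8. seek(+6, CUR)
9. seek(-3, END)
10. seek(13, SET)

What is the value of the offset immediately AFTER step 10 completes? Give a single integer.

Answer: 13

Derivation:
After 1 (read(2)): returned '3R', offset=2
After 2 (read(6)): returned 'EBKQ73', offset=8
After 3 (read(3)): returned 'N3W', offset=11
After 4 (tell()): offset=11
After 5 (seek(6, SET)): offset=6
After 6 (seek(7, SET)): offset=7
After 7 (seek(4, SET)): offset=4
After 8 (seek(+6, CUR)): offset=10
After 9 (seek(-3, END)): offset=12
After 10 (seek(13, SET)): offset=13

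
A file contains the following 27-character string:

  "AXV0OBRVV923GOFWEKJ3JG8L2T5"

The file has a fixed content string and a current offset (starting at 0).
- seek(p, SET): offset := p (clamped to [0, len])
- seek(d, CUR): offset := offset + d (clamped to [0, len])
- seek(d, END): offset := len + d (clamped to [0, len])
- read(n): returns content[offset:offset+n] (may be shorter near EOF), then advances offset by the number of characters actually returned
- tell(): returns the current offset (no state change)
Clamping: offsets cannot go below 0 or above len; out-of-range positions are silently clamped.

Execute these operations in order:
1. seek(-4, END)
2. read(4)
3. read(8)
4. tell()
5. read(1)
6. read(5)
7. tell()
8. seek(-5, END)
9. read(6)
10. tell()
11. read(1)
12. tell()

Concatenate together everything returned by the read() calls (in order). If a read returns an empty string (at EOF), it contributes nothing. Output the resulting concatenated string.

After 1 (seek(-4, END)): offset=23
After 2 (read(4)): returned 'L2T5', offset=27
After 3 (read(8)): returned '', offset=27
After 4 (tell()): offset=27
After 5 (read(1)): returned '', offset=27
After 6 (read(5)): returned '', offset=27
After 7 (tell()): offset=27
After 8 (seek(-5, END)): offset=22
After 9 (read(6)): returned '8L2T5', offset=27
After 10 (tell()): offset=27
After 11 (read(1)): returned '', offset=27
After 12 (tell()): offset=27

Answer: L2T58L2T5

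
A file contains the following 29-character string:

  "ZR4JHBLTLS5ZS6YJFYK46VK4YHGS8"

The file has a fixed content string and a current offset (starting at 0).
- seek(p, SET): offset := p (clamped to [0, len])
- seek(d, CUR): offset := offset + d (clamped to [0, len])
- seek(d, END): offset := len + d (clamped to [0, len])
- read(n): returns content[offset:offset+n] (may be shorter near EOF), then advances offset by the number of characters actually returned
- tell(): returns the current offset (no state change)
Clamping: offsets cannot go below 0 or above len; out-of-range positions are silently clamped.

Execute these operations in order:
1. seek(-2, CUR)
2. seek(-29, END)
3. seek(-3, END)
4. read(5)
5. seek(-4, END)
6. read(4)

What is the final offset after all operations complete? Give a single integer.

Answer: 29

Derivation:
After 1 (seek(-2, CUR)): offset=0
After 2 (seek(-29, END)): offset=0
After 3 (seek(-3, END)): offset=26
After 4 (read(5)): returned 'GS8', offset=29
After 5 (seek(-4, END)): offset=25
After 6 (read(4)): returned 'HGS8', offset=29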